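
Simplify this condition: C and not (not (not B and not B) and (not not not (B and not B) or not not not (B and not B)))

C and not B

C and not (not (not B and not B) and (not not not (B and not B) or not not not (B and not B)))
= C and not (not (not B and not B) and not not not (B and not B))   — idempotence
= C and (not B and not B or not not (B and not B))   — De Morgan
= C and (not B and not B or B and not B)   — double negation
= C and not B   — distribution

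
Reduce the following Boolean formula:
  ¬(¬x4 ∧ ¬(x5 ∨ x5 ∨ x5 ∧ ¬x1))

¬(¬x4 ∧ ¬(x5 ∨ x5 ∨ x5 ∧ ¬x1))
= ¬(¬x4 ∧ ¬(x5 ∨ x5 ∧ ¬x1))   [idempotence]
= x4 ∨ x5 ∨ x5 ∧ ¬x1   [De Morgan]
= x4 ∨ x5   [absorption]

x4 ∨ x5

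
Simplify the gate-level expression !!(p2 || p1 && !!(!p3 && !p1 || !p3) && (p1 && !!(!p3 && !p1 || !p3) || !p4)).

!!(p2 || p1 && !!(!p3 && !p1 || !p3) && (p1 && !!(!p3 && !p1 || !p3) || !p4))
= !!(p2 || p1 && !!(!p3 && !p1 || !p3))   (absorption)
= !!(p2 || p1 && (!p3 && !p1 || !p3))   (double negation)
= p2 || p1 && (!p3 && !p1 || !p3)   (double negation)
= p2 || p1 && !p3   (absorption)

p2 || p1 && !p3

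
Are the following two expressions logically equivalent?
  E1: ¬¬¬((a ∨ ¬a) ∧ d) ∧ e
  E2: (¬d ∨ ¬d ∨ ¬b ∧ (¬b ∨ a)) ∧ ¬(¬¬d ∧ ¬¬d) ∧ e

Yes

E1: ¬¬¬((a ∨ ¬a) ∧ d) ∧ e
    = ¬((a ∨ ¬a) ∧ d) ∧ e   (double negation)
    = ¬d ∧ e   (complement / identity)
E2: (¬d ∨ ¬d ∨ ¬b ∧ (¬b ∨ a)) ∧ ¬(¬¬d ∧ ¬¬d) ∧ e
    = (¬d ∨ ¬d ∨ ¬b ∧ (¬b ∨ a)) ∧ (¬d ∨ ¬d) ∧ e   (De Morgan)
    = (¬d ∨ ¬d ∨ ¬b) ∧ (¬d ∨ ¬d) ∧ e   (absorption)
    = (¬d ∨ ¬d) ∧ e   (absorption)
    = ¬d ∧ e   (idempotence)
Both reduce to ¬d ∧ e, so they are equivalent.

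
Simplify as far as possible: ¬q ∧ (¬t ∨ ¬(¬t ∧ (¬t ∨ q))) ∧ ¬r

¬q ∧ (¬t ∨ ¬(¬t ∧ (¬t ∨ q))) ∧ ¬r
= ¬q ∧ (¬t ∨ ¬¬t) ∧ ¬r   [absorption]
= ¬q ∧ (¬t ∨ t) ∧ ¬r   [double negation]
= ¬q ∧ ¬r   [complement / identity]

¬q ∧ ¬r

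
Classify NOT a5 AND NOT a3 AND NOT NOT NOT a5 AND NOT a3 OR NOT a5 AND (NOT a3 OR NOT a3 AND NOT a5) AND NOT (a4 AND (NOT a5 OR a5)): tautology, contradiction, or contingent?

contingent

NOT a5 AND NOT a3 AND NOT NOT NOT a5 AND NOT a3 OR NOT a5 AND (NOT a3 OR NOT a3 AND NOT a5) AND NOT (a4 AND (NOT a5 OR a5))
= NOT a5 AND NOT a3 AND NOT NOT NOT a5 AND NOT a3 OR NOT a5 AND (NOT a3 OR NOT a3 AND NOT a5) AND NOT a4
= NOT a5 AND NOT a3 AND NOT NOT NOT a5 AND NOT a3 OR NOT a5 AND NOT a3 AND NOT a4
= (NOT NOT NOT a5 AND NOT a3 OR NOT a4) AND NOT a5 AND NOT a3
= (NOT a5 AND NOT a3 OR NOT a4) AND NOT a5 AND NOT a3
= NOT a5 AND NOT a3
This depends on a3, a5, so it is not a constant.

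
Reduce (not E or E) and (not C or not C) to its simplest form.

not C

(not E or E) and (not C or not C)
= not C or not C
= not C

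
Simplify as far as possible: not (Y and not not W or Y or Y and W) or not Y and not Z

not Y

not (Y and not not W or Y or Y and W) or not Y and not Z
= not (Y and not not W or Y) or not Y and not Z   [absorption]
= not (Y and W or Y) or not Y and not Z   [double negation]
= not Y or not Y and not Z   [absorption]
= not Y   [absorption]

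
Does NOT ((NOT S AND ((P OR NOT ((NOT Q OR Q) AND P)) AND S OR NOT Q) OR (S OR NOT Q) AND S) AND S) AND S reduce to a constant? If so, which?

yes, False

NOT ((NOT S AND ((P OR NOT ((NOT Q OR Q) AND P)) AND S OR NOT Q) OR (S OR NOT Q) AND S) AND S) AND S
= NOT ((NOT S AND ((P OR NOT P) AND S OR NOT Q) OR (S OR NOT Q) AND S) AND S) AND S
= NOT ((NOT S AND (S OR NOT Q) OR (S OR NOT Q) AND S) AND S) AND S
= NOT ((S OR NOT Q) AND S) AND S
= NOT S AND S
= FALSE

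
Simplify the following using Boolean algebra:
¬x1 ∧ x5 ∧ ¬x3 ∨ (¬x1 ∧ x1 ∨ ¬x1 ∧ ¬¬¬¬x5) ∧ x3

¬x1 ∧ x5 ∧ ¬x3 ∨ (¬x1 ∧ x1 ∨ ¬x1 ∧ ¬¬¬¬x5) ∧ x3
= ¬x1 ∧ x5 ∧ ¬x3 ∨ (¬x1 ∧ x1 ∨ ¬x1 ∧ ¬¬x5) ∧ x3
= ¬x1 ∧ x5 ∧ ¬x3 ∨ (¬x1 ∧ x1 ∨ ¬x1 ∧ x5) ∧ x3
= ¬x1 ∧ x5 ∧ ¬x3 ∨ ¬x1 ∧ x5 ∧ x3
= ¬x1 ∧ x5

¬x1 ∧ x5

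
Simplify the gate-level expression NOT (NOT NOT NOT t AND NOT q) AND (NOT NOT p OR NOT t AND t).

(t OR q) AND p

NOT (NOT NOT NOT t AND NOT q) AND (NOT NOT p OR NOT t AND t)
= NOT (NOT t AND NOT q) AND (NOT NOT p OR NOT t AND t)   [double negation]
= (t OR q) AND (NOT NOT p OR NOT t AND t)   [De Morgan]
= (t OR q) AND NOT NOT p   [complement / identity]
= (t OR q) AND p   [double negation]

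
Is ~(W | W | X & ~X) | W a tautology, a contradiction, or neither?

~(W | W | X & ~X) | W
= ~(W | X & ~X) | W   (idempotence)
= ~W | W   (complement / identity)
= 1   (complement)

tautology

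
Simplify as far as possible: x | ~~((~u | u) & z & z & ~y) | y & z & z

x | z

x | ~~((~u | u) & z & z & ~y) | y & z & z
= x | (~u | u) & z & z & ~y | y & z & z   (double negation)
= x | z & z & ~y | y & z & z   (complement / identity)
= x | z & z   (distribution)
= x | z   (idempotence)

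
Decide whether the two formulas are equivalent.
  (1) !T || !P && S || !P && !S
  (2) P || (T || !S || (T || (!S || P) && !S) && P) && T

E1: !T || !P && S || !P && !S
    = !T || !P   [distribution]
E2: P || (T || !S || (T || (!S || P) && !S) && P) && T
    = P || (T || !S || (T || !S) && P) && T   [absorption]
    = P || (T || !S) && T   [absorption]
    = P || T   [absorption]
These differ: at P=0, S=1, T=0, E1 = 1 but E2 = 0.

No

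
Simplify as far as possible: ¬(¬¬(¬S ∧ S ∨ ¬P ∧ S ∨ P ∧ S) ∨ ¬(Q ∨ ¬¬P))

¬S ∧ (Q ∨ P)

¬(¬¬(¬S ∧ S ∨ ¬P ∧ S ∨ P ∧ S) ∨ ¬(Q ∨ ¬¬P))
= ¬(¬¬(¬P ∧ S ∨ P ∧ S) ∨ ¬(Q ∨ ¬¬P))
= ¬(¬P ∧ S ∨ P ∧ S) ∧ (Q ∨ ¬¬P)
= ¬((¬P ∨ P) ∧ S) ∧ (Q ∨ ¬¬P)
= ¬S ∧ (Q ∨ ¬¬P)
= ¬S ∧ (Q ∨ P)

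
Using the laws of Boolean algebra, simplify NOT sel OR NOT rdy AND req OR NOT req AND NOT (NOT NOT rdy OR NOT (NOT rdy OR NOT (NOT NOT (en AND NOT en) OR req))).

NOT sel OR NOT rdy AND req OR NOT req AND NOT (NOT NOT rdy OR NOT (NOT rdy OR NOT (NOT NOT (en AND NOT en) OR req)))
= NOT sel OR NOT rdy AND req OR NOT req AND NOT (NOT NOT rdy OR NOT (NOT rdy OR NOT (en AND NOT en OR req)))   (double negation)
= NOT sel OR NOT rdy AND req OR NOT req AND NOT rdy AND (NOT rdy OR NOT (en AND NOT en OR req))   (De Morgan)
= NOT sel OR NOT rdy AND req OR NOT req AND NOT rdy AND (NOT rdy OR NOT req)   (complement / identity)
= NOT sel OR NOT rdy AND req OR NOT req AND NOT rdy   (absorption)
= NOT sel OR NOT rdy   (distribution)

NOT sel OR NOT rdy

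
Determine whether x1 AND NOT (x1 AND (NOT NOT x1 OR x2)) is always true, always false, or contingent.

x1 AND NOT (x1 AND (NOT NOT x1 OR x2))
= x1 AND NOT (x1 AND (x1 OR x2))
= x1 AND NOT x1
= FALSE

always false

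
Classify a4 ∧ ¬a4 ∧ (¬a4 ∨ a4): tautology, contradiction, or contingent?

contradiction

a4 ∧ ¬a4 ∧ (¬a4 ∨ a4)
= a4 ∧ ¬a4   (complement / identity)
= False   (complement)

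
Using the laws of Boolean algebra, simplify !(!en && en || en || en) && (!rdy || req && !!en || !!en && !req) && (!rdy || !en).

!(!en && en || en || en) && (!rdy || req && !!en || !!en && !req) && (!rdy || !en)
= !(en || en) && (!rdy || req && !!en || !!en && !req) && (!rdy || !en)   [complement / identity]
= !en && (!rdy || req && !!en || !!en && !req) && (!rdy || !en)   [idempotence]
= !en && ((req && !!en || !!en && !req) && !en || !rdy)   [distribution]
= !en && (!!en && !en || !rdy)   [distribution]
= !en && (en && !en || !rdy)   [double negation]
= !en && !rdy   [complement / identity]

!en && !rdy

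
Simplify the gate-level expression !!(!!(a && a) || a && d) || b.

a || b

!!(!!(a && a) || a && d) || b
= !!(a && a || a && d) || b   [double negation]
= !!(a || a && d) || b   [idempotence]
= a || a && d || b   [double negation]
= a || b   [absorption]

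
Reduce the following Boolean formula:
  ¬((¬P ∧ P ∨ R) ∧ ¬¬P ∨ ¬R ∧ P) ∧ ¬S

¬P ∧ ¬S

¬((¬P ∧ P ∨ R) ∧ ¬¬P ∨ ¬R ∧ P) ∧ ¬S
= ¬((¬P ∧ P ∨ R) ∧ P ∨ ¬R ∧ P) ∧ ¬S   — double negation
= ¬(R ∧ P ∨ ¬R ∧ P) ∧ ¬S   — complement / identity
= ¬P ∧ ¬S   — distribution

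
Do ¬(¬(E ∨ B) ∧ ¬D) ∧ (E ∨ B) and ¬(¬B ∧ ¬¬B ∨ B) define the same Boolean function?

No

E1: ¬(¬(E ∨ B) ∧ ¬D) ∧ (E ∨ B)
    = (E ∨ B ∨ D) ∧ (E ∨ B)
    = E ∨ B
E2: ¬(¬B ∧ ¬¬B ∨ B)
    = ¬(¬B ∧ B ∨ B)
    = ¬B
These differ: at B=1, D=0, E=0, E1 = 1 but E2 = 0.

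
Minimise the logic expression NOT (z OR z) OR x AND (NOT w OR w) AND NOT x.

NOT z

NOT (z OR z) OR x AND (NOT w OR w) AND NOT x
= NOT z OR x AND (NOT w OR w) AND NOT x   (idempotence)
= NOT z OR x AND NOT x   (complement / identity)
= NOT z   (complement / identity)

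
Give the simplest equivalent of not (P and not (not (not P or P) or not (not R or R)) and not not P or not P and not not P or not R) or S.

not (P and not (not (not P or P) or not (not R or R)) and not not P or not P and not not P or not R) or S
= not (P and (not P or P) and (not R or R) and not not P or not P and not not P or not R) or S   [De Morgan]
= not (P and (not P or P) and not not P or not P and not not P or not R) or S   [complement / identity]
= not (P and not not P or not P and not not P or not R) or S   [complement / identity]
= not (not not P or not R) or S   [distribution]
= not P and R or S   [De Morgan]

not P and R or S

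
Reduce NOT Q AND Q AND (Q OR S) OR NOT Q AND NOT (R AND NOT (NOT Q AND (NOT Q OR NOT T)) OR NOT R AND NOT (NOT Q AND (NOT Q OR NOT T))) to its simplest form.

NOT Q

NOT Q AND Q AND (Q OR S) OR NOT Q AND NOT (R AND NOT (NOT Q AND (NOT Q OR NOT T)) OR NOT R AND NOT (NOT Q AND (NOT Q OR NOT T)))
= NOT Q AND Q AND (Q OR S) OR NOT Q AND NOT NOT (NOT Q AND (NOT Q OR NOT T))   (distribution)
= NOT Q AND Q AND (Q OR S) OR NOT Q AND NOT NOT NOT Q   (absorption)
= NOT Q AND Q OR NOT Q AND NOT NOT NOT Q   (absorption)
= NOT Q AND Q OR NOT Q AND NOT Q   (double negation)
= NOT Q   (distribution)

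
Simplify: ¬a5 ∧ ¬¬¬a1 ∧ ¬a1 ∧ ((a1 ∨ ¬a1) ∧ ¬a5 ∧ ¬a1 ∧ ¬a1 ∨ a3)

¬a5 ∧ ¬¬¬a1 ∧ ¬a1 ∧ ((a1 ∨ ¬a1) ∧ ¬a5 ∧ ¬a1 ∧ ¬a1 ∨ a3)
= ¬a5 ∧ ¬¬¬a1 ∧ ¬a1 ∧ (¬a5 ∧ ¬a1 ∧ ¬a1 ∨ a3)
= ¬a5 ∧ ¬a1 ∧ ¬a1 ∧ (¬a5 ∧ ¬a1 ∧ ¬a1 ∨ a3)
= ¬a5 ∧ ¬a1 ∧ ¬a1
= ¬a5 ∧ ¬a1

¬a5 ∧ ¬a1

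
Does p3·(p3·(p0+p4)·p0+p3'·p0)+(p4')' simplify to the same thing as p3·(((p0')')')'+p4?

E1: p3·(p3·(p0+p4)·p0+p3'·p0)+(p4')'
    = p3·(p3·p0+p3'·p0)+(p4')'   [absorption]
    = p3·p0+(p4')'   [distribution]
    = p3·p0+p4   [double negation]
E2: p3·(((p0')')')'+p4
    = p3·(p0')'+p4   [double negation]
    = p3·p0+p4   [double negation]
Both reduce to p3·p0+p4, so they are equivalent.

Yes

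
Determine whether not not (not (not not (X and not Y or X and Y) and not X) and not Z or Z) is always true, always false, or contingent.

always true

not not (not (not not (X and not Y or X and Y) and not X) and not Z or Z)
= not not (not (not not X and not X) and not Z or Z)   — distribution
= not (not not X and not X) and not Z or Z   — double negation
= (not X or X) and not Z or Z   — De Morgan
= not Z or Z   — complement / identity
= True   — complement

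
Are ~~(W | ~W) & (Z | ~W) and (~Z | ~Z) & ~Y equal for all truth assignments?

No

E1: ~~(W | ~W) & (Z | ~W)
    = (W | ~W) & (Z | ~W)   — double negation
    = Z | ~W   — complement / identity
E2: (~Z | ~Z) & ~Y
    = ~Z & ~Y   — idempotence
These differ: at W=0, Y=1, Z=1, E1 = 1 but E2 = 0.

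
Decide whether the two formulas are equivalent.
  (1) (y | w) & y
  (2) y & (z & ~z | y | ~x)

Yes

E1: (y | w) & y
    = y
E2: y & (z & ~z | y | ~x)
    = y & (y | ~x)
    = y
Both reduce to y, so they are equivalent.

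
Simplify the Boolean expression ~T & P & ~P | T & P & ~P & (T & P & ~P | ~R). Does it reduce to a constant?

0

~T & P & ~P | T & P & ~P & (T & P & ~P | ~R)
= ~T & P & ~P | T & P & ~P
= P & ~P
= 0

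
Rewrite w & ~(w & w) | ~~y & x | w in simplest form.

y & x | w

w & ~(w & w) | ~~y & x | w
= w & ~w | ~~y & x | w   (idempotence)
= ~~y & x | w   (complement / identity)
= y & x | w   (double negation)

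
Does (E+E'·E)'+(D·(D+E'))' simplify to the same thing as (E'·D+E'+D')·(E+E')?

E1: (E+E'·E)'+(D·(D+E'))'
    = (E+E'·E)'+D'   — absorption
    = E'+D'   — complement / identity
E2: (E'·D+E'+D')·(E+E')
    = (E'+D')·(E+E')   — absorption
    = E'+D'   — complement / identity
Both reduce to E'+D', so they are equivalent.

Yes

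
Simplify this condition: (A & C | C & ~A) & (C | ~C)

C

(A & C | C & ~A) & (C | ~C)
= A & C | C & ~A   (complement / identity)
= C   (distribution)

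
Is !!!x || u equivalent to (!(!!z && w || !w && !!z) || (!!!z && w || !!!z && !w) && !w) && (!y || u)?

E1: !!!x || u
    = !x || u   — double negation
E2: (!(!!z && w || !w && !!z) || (!!!z && w || !!!z && !w) && !w) && (!y || u)
    = (!(!!z && w || !w && !!z) || !!!z && !w) && (!y || u)   — distribution
    = (!!!z || !!!z && !w) && (!y || u)   — distribution
    = !!!z && (!y || u)   — absorption
    = !z && (!y || u)   — double negation
These differ: at u=0, w=0, x=0, y=1, z=1, E1 = 1 but E2 = 0.

No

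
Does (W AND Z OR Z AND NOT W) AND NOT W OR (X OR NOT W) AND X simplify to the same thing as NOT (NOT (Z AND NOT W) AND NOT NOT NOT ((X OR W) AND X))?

E1: (W AND Z OR Z AND NOT W) AND NOT W OR (X OR NOT W) AND X
    = Z AND NOT W OR (X OR NOT W) AND X   (distribution)
    = Z AND NOT W OR X   (absorption)
E2: NOT (NOT (Z AND NOT W) AND NOT NOT NOT ((X OR W) AND X))
    = NOT (NOT (Z AND NOT W) AND NOT NOT NOT X)   (absorption)
    = Z AND NOT W OR NOT NOT X   (De Morgan)
    = Z AND NOT W OR X   (double negation)
Both reduce to Z AND NOT W OR X, so they are equivalent.

Yes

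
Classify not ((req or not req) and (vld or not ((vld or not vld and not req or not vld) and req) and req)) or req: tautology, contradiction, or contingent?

contingent

not ((req or not req) and (vld or not ((vld or not vld and not req or not vld) and req) and req)) or req
= not ((req or not req) and (vld or not ((vld or not vld) and req) and req)) or req   (absorption)
= not (vld or not ((vld or not vld) and req) and req) or req   (complement / identity)
= not (vld or not req and req) or req   (complement / identity)
= not vld or req   (complement / identity)
This depends on req, vld, so it is not a constant.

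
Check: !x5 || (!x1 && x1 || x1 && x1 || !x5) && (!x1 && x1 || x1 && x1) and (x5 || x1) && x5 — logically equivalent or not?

E1: !x5 || (!x1 && x1 || x1 && x1 || !x5) && (!x1 && x1 || x1 && x1)
    = !x5 || !x1 && x1 || x1 && x1   — absorption
    = !x5 || x1   — distribution
E2: (x5 || x1) && x5
    = x5   — absorption
These differ: at x1=0, x5=0, E1 = 1 but E2 = 0.

No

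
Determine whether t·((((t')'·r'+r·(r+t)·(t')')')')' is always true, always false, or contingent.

always false

t·((((t')'·r'+r·(r+t)·(t')')')')'
= t·((((t')'·r'+r·(t')')')')'
= t·((t')'·r'+r·(t')')'
= t·((t')')'
= t·t'
= 0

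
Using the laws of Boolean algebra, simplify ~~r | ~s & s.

~~r | ~s & s
= ~~r   [complement / identity]
= r   [double negation]

r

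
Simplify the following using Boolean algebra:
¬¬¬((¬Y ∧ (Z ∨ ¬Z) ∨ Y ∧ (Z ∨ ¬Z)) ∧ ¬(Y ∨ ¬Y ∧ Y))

Y

¬¬¬((¬Y ∧ (Z ∨ ¬Z) ∨ Y ∧ (Z ∨ ¬Z)) ∧ ¬(Y ∨ ¬Y ∧ Y))
= ¬¬¬((Z ∨ ¬Z) ∧ ¬(Y ∨ ¬Y ∧ Y))   — distribution
= ¬¬¬¬(Y ∨ ¬Y ∧ Y)   — complement / identity
= ¬¬(Y ∨ ¬Y ∧ Y)   — double negation
= Y ∨ ¬Y ∧ Y   — double negation
= Y   — complement / identity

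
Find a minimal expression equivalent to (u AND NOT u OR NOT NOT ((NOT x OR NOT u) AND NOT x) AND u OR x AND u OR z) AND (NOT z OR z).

(u AND NOT u OR NOT NOT ((NOT x OR NOT u) AND NOT x) AND u OR x AND u OR z) AND (NOT z OR z)
= (u AND NOT u OR NOT NOT NOT x AND u OR x AND u OR z) AND (NOT z OR z)   — absorption
= (u AND NOT u OR NOT x AND u OR x AND u OR z) AND (NOT z OR z)   — double negation
= (NOT x AND u OR x AND u OR z) AND (NOT z OR z)   — complement / identity
= NOT x AND u OR x AND u OR z   — complement / identity
= u OR z   — distribution

u OR z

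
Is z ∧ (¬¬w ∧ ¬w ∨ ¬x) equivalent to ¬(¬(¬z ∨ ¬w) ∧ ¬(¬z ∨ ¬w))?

No

E1: z ∧ (¬¬w ∧ ¬w ∨ ¬x)
    = z ∧ (w ∧ ¬w ∨ ¬x)   [double negation]
    = z ∧ ¬x   [complement / identity]
E2: ¬(¬(¬z ∨ ¬w) ∧ ¬(¬z ∨ ¬w))
    = ¬z ∨ ¬w ∨ ¬z ∨ ¬w   [De Morgan]
    = ¬z ∨ ¬w   [idempotence]
These differ: at w=0, x=0, z=0, E1 = 0 but E2 = 1.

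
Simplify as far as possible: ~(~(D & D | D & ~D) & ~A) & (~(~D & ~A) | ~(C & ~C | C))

~(~(D & D | D & ~D) & ~A) & (~(~D & ~A) | ~(C & ~C | C))
= ~(~(D & D | D & ~D) & ~A) & (~(~D & ~A) | ~C)   — complement / identity
= ~(~D & ~A) & (~(~D & ~A) | ~C)   — distribution
= ~(~D & ~A)   — absorption
= D | A   — De Morgan

D | A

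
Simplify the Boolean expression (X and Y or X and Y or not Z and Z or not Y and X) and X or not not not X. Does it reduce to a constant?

True

(X and Y or X and Y or not Z and Z or not Y and X) and X or not not not X
= (X and Y or X and Y or not Z and Z or not Y and X) and X or not X   (double negation)
= (X and Y or X and Y or not Y and X) and X or not X   (complement / identity)
= (X and Y or not Y and X) and X or not X   (idempotence)
= X and X or not X   (distribution)
= X or not X   (idempotence)
= True   (complement)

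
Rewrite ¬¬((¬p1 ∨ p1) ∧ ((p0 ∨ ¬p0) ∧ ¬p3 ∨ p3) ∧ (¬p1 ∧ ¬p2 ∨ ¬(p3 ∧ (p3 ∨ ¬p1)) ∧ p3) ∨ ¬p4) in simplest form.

¬p1 ∧ ¬p2 ∨ ¬p4

¬¬((¬p1 ∨ p1) ∧ ((p0 ∨ ¬p0) ∧ ¬p3 ∨ p3) ∧ (¬p1 ∧ ¬p2 ∨ ¬(p3 ∧ (p3 ∨ ¬p1)) ∧ p3) ∨ ¬p4)
= ¬¬(((p0 ∨ ¬p0) ∧ ¬p3 ∨ p3) ∧ (¬p1 ∧ ¬p2 ∨ ¬(p3 ∧ (p3 ∨ ¬p1)) ∧ p3) ∨ ¬p4)
= ¬¬((¬p3 ∨ p3) ∧ (¬p1 ∧ ¬p2 ∨ ¬(p3 ∧ (p3 ∨ ¬p1)) ∧ p3) ∨ ¬p4)
= ¬¬((¬p3 ∨ p3) ∧ (¬p1 ∧ ¬p2 ∨ ¬p3 ∧ p3) ∨ ¬p4)
= ¬¬((¬p3 ∨ p3) ∧ ¬p1 ∧ ¬p2 ∨ ¬p4)
= ¬¬(¬p1 ∧ ¬p2 ∨ ¬p4)
= ¬p1 ∧ ¬p2 ∨ ¬p4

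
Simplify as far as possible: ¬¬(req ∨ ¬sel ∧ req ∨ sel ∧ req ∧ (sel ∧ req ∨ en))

req

¬¬(req ∨ ¬sel ∧ req ∨ sel ∧ req ∧ (sel ∧ req ∨ en))
= ¬¬(req ∨ ¬sel ∧ req ∨ sel ∧ req)   — absorption
= ¬¬(req ∨ req)   — distribution
= req ∨ req   — double negation
= req   — idempotence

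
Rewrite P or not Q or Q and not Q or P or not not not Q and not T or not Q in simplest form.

P or not Q

P or not Q or Q and not Q or P or not not not Q and not T or not Q
= P or not Q or Q and not Q or P or not Q and not T or not Q   [double negation]
= P or not Q or P or not Q and not T or not Q   [complement / identity]
= P or not Q or P or not Q   [absorption]
= P or not Q   [idempotence]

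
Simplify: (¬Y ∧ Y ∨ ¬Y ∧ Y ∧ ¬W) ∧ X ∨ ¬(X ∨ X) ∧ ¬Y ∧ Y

False

(¬Y ∧ Y ∨ ¬Y ∧ Y ∧ ¬W) ∧ X ∨ ¬(X ∨ X) ∧ ¬Y ∧ Y
= ¬Y ∧ Y ∧ X ∨ ¬(X ∨ X) ∧ ¬Y ∧ Y   [absorption]
= ¬Y ∧ Y ∧ X ∨ ¬X ∧ ¬Y ∧ Y   [idempotence]
= ¬Y ∧ Y   [distribution]
= False   [complement]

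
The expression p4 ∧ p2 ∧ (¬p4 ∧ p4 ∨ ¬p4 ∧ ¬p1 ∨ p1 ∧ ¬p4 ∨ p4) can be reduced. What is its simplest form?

p4 ∧ p2 ∧ (¬p4 ∧ p4 ∨ ¬p4 ∧ ¬p1 ∨ p1 ∧ ¬p4 ∨ p4)
= p4 ∧ p2 ∧ (¬p4 ∧ p4 ∨ ¬p4 ∨ p4)   [distribution]
= p4 ∧ p2 ∧ (¬p4 ∨ p4)   [complement / identity]
= p4 ∧ p2   [complement / identity]

p4 ∧ p2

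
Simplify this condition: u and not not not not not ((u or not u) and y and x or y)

u and not y

u and not not not not not ((u or not u) and y and x or y)
= u and not not not not not (y and x or y)
= u and not not not not not y
= u and not not not y
= u and not y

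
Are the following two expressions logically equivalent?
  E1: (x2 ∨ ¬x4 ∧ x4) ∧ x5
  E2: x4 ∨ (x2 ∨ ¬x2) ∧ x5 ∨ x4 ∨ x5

E1: (x2 ∨ ¬x4 ∧ x4) ∧ x5
    = x2 ∧ x5   (complement / identity)
E2: x4 ∨ (x2 ∨ ¬x2) ∧ x5 ∨ x4 ∨ x5
    = x4 ∨ x5 ∨ x4 ∨ x5   (complement / identity)
    = x4 ∨ x5   (idempotence)
These differ: at x2=0, x4=1, x5=0, E1 = 0 but E2 = 1.

No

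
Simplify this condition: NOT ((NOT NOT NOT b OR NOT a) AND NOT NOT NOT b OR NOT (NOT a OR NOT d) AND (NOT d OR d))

b AND (NOT a OR NOT d)

NOT ((NOT NOT NOT b OR NOT a) AND NOT NOT NOT b OR NOT (NOT a OR NOT d) AND (NOT d OR d))
= NOT (NOT NOT NOT b OR NOT (NOT a OR NOT d) AND (NOT d OR d))   — absorption
= NOT (NOT NOT NOT b OR NOT (NOT a OR NOT d))   — complement / identity
= NOT (NOT b OR NOT (NOT a OR NOT d))   — double negation
= b AND (NOT a OR NOT d)   — De Morgan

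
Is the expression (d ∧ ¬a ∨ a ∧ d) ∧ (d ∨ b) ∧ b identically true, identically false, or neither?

neither

(d ∧ ¬a ∨ a ∧ d) ∧ (d ∨ b) ∧ b
= d ∧ (d ∨ b) ∧ b   (distribution)
= d ∧ b   (absorption)
This depends on b, d, so it is not a constant.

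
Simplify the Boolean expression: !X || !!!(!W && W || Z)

!X || !!!(!W && W || Z)
= !X || !(!W && W || Z)
= !X || !Z

!X || !Z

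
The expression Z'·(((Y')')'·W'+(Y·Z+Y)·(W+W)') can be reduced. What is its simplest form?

Z'·W'

Z'·(((Y')')'·W'+(Y·Z+Y)·(W+W)')
= Z'·(((Y')')'·W'+(Y·Z+Y)·W')   [idempotence]
= Z'·(Y'·W'+(Y·Z+Y)·W')   [double negation]
= Z'·(Y'·W'+Y·W')   [absorption]
= Z'·W'   [distribution]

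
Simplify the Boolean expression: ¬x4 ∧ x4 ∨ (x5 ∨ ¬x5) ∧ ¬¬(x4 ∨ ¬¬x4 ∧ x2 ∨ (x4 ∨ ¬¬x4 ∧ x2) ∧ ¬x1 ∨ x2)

¬x4 ∧ x4 ∨ (x5 ∨ ¬x5) ∧ ¬¬(x4 ∨ ¬¬x4 ∧ x2 ∨ (x4 ∨ ¬¬x4 ∧ x2) ∧ ¬x1 ∨ x2)
= ¬x4 ∧ x4 ∨ (x5 ∨ ¬x5) ∧ ¬¬(x4 ∨ ¬¬x4 ∧ x2 ∨ x2)   (absorption)
= (x5 ∨ ¬x5) ∧ ¬¬(x4 ∨ ¬¬x4 ∧ x2 ∨ x2)   (complement / identity)
= (x5 ∨ ¬x5) ∧ ¬¬(x4 ∨ x4 ∧ x2 ∨ x2)   (double negation)
= (x5 ∨ ¬x5) ∧ ¬¬(x4 ∨ x2)   (absorption)
= ¬¬(x4 ∨ x2)   (complement / identity)
= x4 ∨ x2   (double negation)

x4 ∨ x2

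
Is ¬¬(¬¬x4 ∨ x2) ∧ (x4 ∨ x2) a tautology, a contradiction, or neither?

neither

¬¬(¬¬x4 ∨ x2) ∧ (x4 ∨ x2)
= (¬¬x4 ∨ x2) ∧ (x4 ∨ x2)   — double negation
= (x4 ∨ x2) ∧ (x4 ∨ x2)   — double negation
= x4 ∨ x2   — idempotence
This depends on x2, x4, so it is not a constant.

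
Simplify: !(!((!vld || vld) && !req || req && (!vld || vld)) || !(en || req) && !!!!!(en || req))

en || req

!(!((!vld || vld) && !req || req && (!vld || vld)) || !(en || req) && !!!!!(en || req))
= !(!(!vld || vld) || !(en || req) && !!!!!(en || req))   — distribution
= !(!(!vld || vld) || !(en || req) && !!!(en || req))   — double negation
= !(!(!vld || vld) || !(en || req) && !(en || req))   — double negation
= !(!(!vld || vld) || !(en || req))   — idempotence
= (!vld || vld) && (en || req)   — De Morgan
= en || req   — complement / identity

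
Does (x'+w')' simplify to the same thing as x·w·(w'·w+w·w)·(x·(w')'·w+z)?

E1: (x'+w')'
    = x·w   (De Morgan)
E2: x·w·(w'·w+w·w)·(x·(w')'·w+z)
    = x·w·(w'·w+w·w)·(x·w·w+z)   (double negation)
    = x·w·w·(x·w·w+z)   (distribution)
    = x·w·w   (absorption)
    = x·w   (idempotence)
Both reduce to x·w, so they are equivalent.

Yes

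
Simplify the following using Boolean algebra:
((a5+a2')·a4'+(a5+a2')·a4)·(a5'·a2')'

((a5+a2')·a4'+(a5+a2')·a4)·(a5'·a2')'
= ((a5+a2')·a4'+(a5+a2')·a4)·(a5+a2)   (De Morgan)
= (a5+a2')·(a5+a2)   (distribution)
= a5+a2'·a2   (distribution)
= a5   (complement / identity)

a5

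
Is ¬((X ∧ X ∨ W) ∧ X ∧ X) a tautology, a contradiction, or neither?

¬((X ∧ X ∨ W) ∧ X ∧ X)
= ¬(X ∧ X)   (absorption)
= ¬X   (idempotence)
This depends on X, so it is not a constant.

neither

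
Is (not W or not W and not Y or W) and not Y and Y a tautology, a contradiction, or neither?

contradiction

(not W or not W and not Y or W) and not Y and Y
= (not W or W) and not Y and Y   [absorption]
= not Y and Y   [complement / identity]
= False   [complement]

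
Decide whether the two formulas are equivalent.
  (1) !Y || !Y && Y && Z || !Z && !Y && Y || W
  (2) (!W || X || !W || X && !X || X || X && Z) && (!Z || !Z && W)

No

E1: !Y || !Y && Y && Z || !Z && !Y && Y || W
    = !Y || !Y && Y || W   (distribution)
    = !Y || W   (complement / identity)
E2: (!W || X || !W || X && !X || X || X && Z) && (!Z || !Z && W)
    = (!W || X || !W || X && !X || X) && (!Z || !Z && W)   (absorption)
    = (!W || X || !W || X) && (!Z || !Z && W)   (complement / identity)
    = (!W || X || !W || X) && !Z   (absorption)
    = (!W || X) && !Z   (idempotence)
These differ: at W=0, X=0, Y=0, Z=1, E1 = 1 but E2 = 0.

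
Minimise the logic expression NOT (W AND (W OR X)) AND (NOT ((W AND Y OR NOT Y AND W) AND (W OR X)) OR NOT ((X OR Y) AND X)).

NOT (W AND (W OR X)) AND (NOT ((W AND Y OR NOT Y AND W) AND (W OR X)) OR NOT ((X OR Y) AND X))
= NOT (W AND (W OR X)) AND (NOT (W AND (W OR X)) OR NOT ((X OR Y) AND X))   (distribution)
= NOT (W AND (W OR X)) AND (NOT W OR NOT ((X OR Y) AND X))   (absorption)
= NOT (W AND (W OR X)) AND (NOT W OR NOT X)   (absorption)
= NOT W AND (NOT W OR NOT X)   (absorption)
= NOT W   (absorption)

NOT W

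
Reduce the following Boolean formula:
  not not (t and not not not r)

t and not r

not not (t and not not not r)
= t and not not not r   [double negation]
= t and not r   [double negation]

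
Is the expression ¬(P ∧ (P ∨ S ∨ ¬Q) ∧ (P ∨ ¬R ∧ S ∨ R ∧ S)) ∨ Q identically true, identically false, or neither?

neither

¬(P ∧ (P ∨ S ∨ ¬Q) ∧ (P ∨ ¬R ∧ S ∨ R ∧ S)) ∨ Q
= ¬(P ∧ (P ∨ S ∨ ¬Q) ∧ (P ∨ S)) ∨ Q   — distribution
= ¬(P ∧ (P ∨ S)) ∨ Q   — absorption
= ¬P ∨ Q   — absorption
This depends on P, Q, so it is not a constant.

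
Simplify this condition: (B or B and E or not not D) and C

(B or D) and C

(B or B and E or not not D) and C
= (B or B and E or D) and C
= (B or D) and C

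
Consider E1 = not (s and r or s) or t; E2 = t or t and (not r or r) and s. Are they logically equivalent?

No

E1: not (s and r or s) or t
    = not s or t   [absorption]
E2: t or t and (not r or r) and s
    = t or t and s   [complement / identity]
    = t   [absorption]
These differ: at r=0, s=0, t=0, E1 = 1 but E2 = 0.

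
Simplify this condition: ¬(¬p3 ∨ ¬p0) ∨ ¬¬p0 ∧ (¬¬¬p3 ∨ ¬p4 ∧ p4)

p0

¬(¬p3 ∨ ¬p0) ∨ ¬¬p0 ∧ (¬¬¬p3 ∨ ¬p4 ∧ p4)
= ¬(¬p3 ∨ ¬p0) ∨ ¬¬p0 ∧ ¬¬¬p3   [complement / identity]
= ¬(¬p3 ∨ ¬p0) ∨ ¬¬p0 ∧ ¬p3   [double negation]
= ¬(¬p3 ∨ ¬p0) ∨ p0 ∧ ¬p3   [double negation]
= p3 ∧ p0 ∨ p0 ∧ ¬p3   [De Morgan]
= p0   [distribution]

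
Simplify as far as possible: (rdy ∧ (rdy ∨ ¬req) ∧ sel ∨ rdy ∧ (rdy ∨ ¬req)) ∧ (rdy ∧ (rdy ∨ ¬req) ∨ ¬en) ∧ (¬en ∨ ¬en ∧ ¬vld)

(rdy ∧ (rdy ∨ ¬req) ∧ sel ∨ rdy ∧ (rdy ∨ ¬req)) ∧ (rdy ∧ (rdy ∨ ¬req) ∨ ¬en) ∧ (¬en ∨ ¬en ∧ ¬vld)
= rdy ∧ (rdy ∨ ¬req) ∧ (rdy ∧ (rdy ∨ ¬req) ∨ ¬en) ∧ (¬en ∨ ¬en ∧ ¬vld)   (absorption)
= rdy ∧ (rdy ∨ ¬req) ∧ (rdy ∧ (rdy ∨ ¬req) ∨ ¬en) ∧ ¬en   (absorption)
= rdy ∧ (rdy ∨ ¬req) ∧ ¬en   (absorption)
= rdy ∧ ¬en   (absorption)

rdy ∧ ¬en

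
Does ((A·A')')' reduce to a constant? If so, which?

yes, False

((A·A')')'
= A·A'
= 0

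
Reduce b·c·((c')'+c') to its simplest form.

b·c

b·c·((c')'+c')
= b·c·(c+c')   — double negation
= b·c   — complement / identity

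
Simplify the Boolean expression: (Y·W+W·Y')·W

(Y·W+W·Y')·W
= W·W   [distribution]
= W   [idempotence]

W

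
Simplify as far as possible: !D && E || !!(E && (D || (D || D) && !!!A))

E

!D && E || !!(E && (D || (D || D) && !!!A))
= !D && E || !!(E && (D || (D || D) && !A))
= !D && E || !!(E && (D || D && !A))
= !D && E || !!(E && D)
= !D && E || E && D
= E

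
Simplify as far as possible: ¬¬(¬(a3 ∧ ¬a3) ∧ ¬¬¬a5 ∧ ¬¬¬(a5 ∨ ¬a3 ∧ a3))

¬¬(¬(a3 ∧ ¬a3) ∧ ¬¬¬a5 ∧ ¬¬¬(a5 ∨ ¬a3 ∧ a3))
= ¬¬(¬(a3 ∧ ¬a3) ∧ ¬¬¬a5 ∧ ¬¬¬a5)   (complement / identity)
= ¬¬(¬(a3 ∧ ¬a3) ∧ ¬¬¬a5)   (idempotence)
= ¬¬(¬(a3 ∧ ¬a3) ∧ ¬a5)   (double negation)
= ¬(a3 ∧ ¬a3 ∨ a5)   (De Morgan)
= ¬a5   (complement / identity)

¬a5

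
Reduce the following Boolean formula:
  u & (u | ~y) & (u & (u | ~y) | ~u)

u

u & (u | ~y) & (u & (u | ~y) | ~u)
= u & (u | ~y)   — absorption
= u   — absorption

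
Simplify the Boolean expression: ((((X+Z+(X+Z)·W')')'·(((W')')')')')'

((((X+Z+(X+Z)·W')')'·(((W')')')')')'
= ((((X+Z)')'·(((W')')')')')'   — absorption
= ((((X+Z)')'·(W')')')'   — double negation
= ((X+Z)'+W')'   — De Morgan
= (X+Z)·W   — De Morgan

(X+Z)·W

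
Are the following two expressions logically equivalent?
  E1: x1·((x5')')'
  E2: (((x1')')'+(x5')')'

E1: x1·((x5')')'
    = x1·x5'   (double negation)
E2: (((x1')')'+(x5')')'
    = (x1'+(x5')')'   (double negation)
    = x1·x5'   (De Morgan)
Both reduce to x1·x5', so they are equivalent.

Yes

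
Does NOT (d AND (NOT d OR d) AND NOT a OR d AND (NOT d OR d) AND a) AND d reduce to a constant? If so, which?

yes, False

NOT (d AND (NOT d OR d) AND NOT a OR d AND (NOT d OR d) AND a) AND d
= NOT (d AND (NOT d OR d)) AND d   — distribution
= NOT d AND d   — complement / identity
= FALSE   — complement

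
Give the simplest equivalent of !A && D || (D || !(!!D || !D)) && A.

D

!A && D || (D || !(!!D || !D)) && A
= !A && D || (D || !D && D) && A
= !A && D || D && A
= D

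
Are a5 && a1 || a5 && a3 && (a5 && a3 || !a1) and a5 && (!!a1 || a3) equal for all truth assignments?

E1: a5 && a1 || a5 && a3 && (a5 && a3 || !a1)
    = a5 && a1 || a5 && a3   [absorption]
    = a5 && (a1 || a3)   [distribution]
E2: a5 && (!!a1 || a3)
    = a5 && (a1 || a3)   [double negation]
Both reduce to a5 && (a1 || a3), so they are equivalent.

Yes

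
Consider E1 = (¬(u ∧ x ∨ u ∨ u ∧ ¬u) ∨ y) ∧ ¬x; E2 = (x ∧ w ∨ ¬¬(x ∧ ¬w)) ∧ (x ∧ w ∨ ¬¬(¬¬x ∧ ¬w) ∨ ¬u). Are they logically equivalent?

E1: (¬(u ∧ x ∨ u ∨ u ∧ ¬u) ∨ y) ∧ ¬x
    = (¬(u ∨ u ∧ ¬u) ∨ y) ∧ ¬x   [absorption]
    = (¬u ∨ y) ∧ ¬x   [complement / identity]
E2: (x ∧ w ∨ ¬¬(x ∧ ¬w)) ∧ (x ∧ w ∨ ¬¬(¬¬x ∧ ¬w) ∨ ¬u)
    = (x ∧ w ∨ ¬¬(x ∧ ¬w)) ∧ (x ∧ w ∨ ¬¬(x ∧ ¬w) ∨ ¬u)   [double negation]
    = x ∧ w ∨ ¬¬(x ∧ ¬w)   [absorption]
    = x ∧ w ∨ x ∧ ¬w   [double negation]
    = x   [distribution]
These differ: at u=0, w=0, x=1, y=1, E1 = 0 but E2 = 1.

No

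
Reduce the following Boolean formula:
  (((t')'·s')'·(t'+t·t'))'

t

(((t')'·s')'·(t'+t·t'))'
= (((t')'·s')'·t')'   [complement / identity]
= (t')'·s'+t   [De Morgan]
= t·s'+t   [double negation]
= t   [absorption]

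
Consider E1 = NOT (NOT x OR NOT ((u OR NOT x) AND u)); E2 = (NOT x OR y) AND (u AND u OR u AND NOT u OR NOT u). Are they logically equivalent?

No

E1: NOT (NOT x OR NOT ((u OR NOT x) AND u))
    = x AND (u OR NOT x) AND u   — De Morgan
    = x AND u   — absorption
E2: (NOT x OR y) AND (u AND u OR u AND NOT u OR NOT u)
    = (NOT x OR y) AND (u OR NOT u)   — distribution
    = NOT x OR y   — complement / identity
These differ: at u=0, x=0, y=0, E1 = 0 but E2 = 1.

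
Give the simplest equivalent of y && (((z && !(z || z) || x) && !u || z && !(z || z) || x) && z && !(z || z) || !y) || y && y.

y

y && (((z && !(z || z) || x) && !u || z && !(z || z) || x) && z && !(z || z) || !y) || y && y
= y && ((z && !(z || z) || x) && z && !(z || z) || !y) || y && y
= y && (z && !(z || z) || !y) || y && y
= y && (z && !z || !y) || y && y
= y && !y || y && y
= y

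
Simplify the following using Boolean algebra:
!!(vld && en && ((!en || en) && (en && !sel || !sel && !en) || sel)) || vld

!!(vld && en && ((!en || en) && (en && !sel || !sel && !en) || sel)) || vld
= !!(vld && en && ((!en || en) && !sel || sel)) || vld   — distribution
= !!(vld && en && (!sel || sel)) || vld   — complement / identity
= !!(vld && en) || vld   — complement / identity
= vld && en || vld   — double negation
= vld   — absorption

vld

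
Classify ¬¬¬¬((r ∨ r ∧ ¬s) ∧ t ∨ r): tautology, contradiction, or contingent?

contingent

¬¬¬¬((r ∨ r ∧ ¬s) ∧ t ∨ r)
= ¬¬((r ∨ r ∧ ¬s) ∧ t ∨ r)   — double negation
= (r ∨ r ∧ ¬s) ∧ t ∨ r   — double negation
= r ∧ t ∨ r   — absorption
= r   — absorption
This depends on r, so it is not a constant.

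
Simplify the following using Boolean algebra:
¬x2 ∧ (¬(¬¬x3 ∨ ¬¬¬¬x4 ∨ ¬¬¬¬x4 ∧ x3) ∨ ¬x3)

¬x2 ∧ ¬x3

¬x2 ∧ (¬(¬¬x3 ∨ ¬¬¬¬x4 ∨ ¬¬¬¬x4 ∧ x3) ∨ ¬x3)
= ¬x2 ∧ (¬(¬¬x3 ∨ ¬¬¬¬x4) ∨ ¬x3)   — absorption
= ¬x2 ∧ (¬x3 ∧ ¬¬¬x4 ∨ ¬x3)   — De Morgan
= ¬x2 ∧ (¬x3 ∧ ¬x4 ∨ ¬x3)   — double negation
= ¬x2 ∧ ¬x3   — absorption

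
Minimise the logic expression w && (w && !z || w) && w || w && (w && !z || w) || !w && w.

w && (w && !z || w) && w || w && (w && !z || w) || !w && w
= w && (w && !z || w) || !w && w
= w && (w && !z || w || !w)
= w && (w || !w)
= w

w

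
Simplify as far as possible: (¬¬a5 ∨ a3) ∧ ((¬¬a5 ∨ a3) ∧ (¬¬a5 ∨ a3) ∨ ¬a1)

(¬¬a5 ∨ a3) ∧ ((¬¬a5 ∨ a3) ∧ (¬¬a5 ∨ a3) ∨ ¬a1)
= (¬¬a5 ∨ a3) ∧ (¬¬a5 ∨ a3 ∨ ¬a1)
= ¬¬a5 ∨ a3
= a5 ∨ a3

a5 ∨ a3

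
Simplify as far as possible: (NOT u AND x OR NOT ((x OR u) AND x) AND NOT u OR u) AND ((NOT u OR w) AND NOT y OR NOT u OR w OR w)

NOT u OR w

(NOT u AND x OR NOT ((x OR u) AND x) AND NOT u OR u) AND ((NOT u OR w) AND NOT y OR NOT u OR w OR w)
= (NOT u AND x OR NOT ((x OR u) AND x) AND NOT u OR u) AND ((NOT u OR w) AND NOT y OR NOT u OR w)
= (NOT u AND x OR NOT ((x OR u) AND x) AND NOT u OR u) AND (NOT u OR w)
= (NOT u AND x OR NOT x AND NOT u OR u) AND (NOT u OR w)
= (NOT u OR u) AND (NOT u OR w)
= NOT u OR w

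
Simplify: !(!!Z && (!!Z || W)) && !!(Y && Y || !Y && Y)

!Z && Y

!(!!Z && (!!Z || W)) && !!(Y && Y || !Y && Y)
= !!!Z && !!(Y && Y || !Y && Y)   — absorption
= !!!Z && !!Y   — distribution
= !Z && !!Y   — double negation
= !Z && Y   — double negation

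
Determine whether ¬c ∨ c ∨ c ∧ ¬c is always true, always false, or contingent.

always true

¬c ∨ c ∨ c ∧ ¬c
= ¬c ∨ c   — complement / identity
= True   — complement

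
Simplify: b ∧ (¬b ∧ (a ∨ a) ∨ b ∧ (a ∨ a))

b ∧ a

b ∧ (¬b ∧ (a ∨ a) ∨ b ∧ (a ∨ a))
= b ∧ (a ∨ a)   — distribution
= b ∧ a   — idempotence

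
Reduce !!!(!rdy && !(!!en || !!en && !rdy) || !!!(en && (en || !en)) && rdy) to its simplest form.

!!!(!rdy && !(!!en || !!en && !rdy) || !!!(en && (en || !en)) && rdy)
= !!!(!rdy && !(!!en || !!en && !rdy) || !!!en && rdy)
= !!!(!rdy && !!!en || !!!en && rdy)
= !!!!!!en
= !!!!en
= !!en
= en

en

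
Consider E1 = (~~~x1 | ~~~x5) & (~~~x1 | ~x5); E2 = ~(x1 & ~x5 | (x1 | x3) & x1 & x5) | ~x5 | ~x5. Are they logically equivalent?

Yes

E1: (~~~x1 | ~~~x5) & (~~~x1 | ~x5)
    = (~~~x1 | ~x5) & (~~~x1 | ~x5)   — double negation
    = ~~~x1 | ~x5   — idempotence
    = ~x1 | ~x5   — double negation
E2: ~(x1 & ~x5 | (x1 | x3) & x1 & x5) | ~x5 | ~x5
    = ~(x1 & ~x5 | (x1 | x3) & x1 & x5) | ~x5   — idempotence
    = ~(x1 & ~x5 | x1 & x5) | ~x5   — absorption
    = ~x1 | ~x5   — distribution
Both reduce to ~x1 | ~x5, so they are equivalent.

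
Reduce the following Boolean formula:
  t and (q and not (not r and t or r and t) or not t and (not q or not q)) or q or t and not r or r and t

t and (q and not (not r and t or r and t) or not t and (not q or not q)) or q or t and not r or r and t
= t and (q and not (not r and t or r and t) or not t and not q) or q or t and not r or r and t   [idempotence]
= t and (q and not t or not t and not q) or q or t and not r or r and t   [distribution]
= t and not t or q or t and not r or r and t   [distribution]
= t and not t or q or t   [distribution]
= q or t   [complement / identity]

q or t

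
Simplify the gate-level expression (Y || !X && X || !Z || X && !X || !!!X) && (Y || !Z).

(Y || !X && X || !Z || X && !X || !!!X) && (Y || !Z)
= (Y || !X && X || !Z || !!!X) && (Y || !Z)   — complement / identity
= (Y || !X && X || !Z || !X) && (Y || !Z)   — double negation
= (Y || !Z || !X) && (Y || !Z)   — complement / identity
= Y || !Z   — absorption

Y || !Z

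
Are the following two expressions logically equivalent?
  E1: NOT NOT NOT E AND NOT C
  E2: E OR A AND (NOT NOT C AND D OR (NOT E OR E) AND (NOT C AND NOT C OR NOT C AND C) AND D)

E1: NOT NOT NOT E AND NOT C
    = NOT E AND NOT C   [double negation]
E2: E OR A AND (NOT NOT C AND D OR (NOT E OR E) AND (NOT C AND NOT C OR NOT C AND C) AND D)
    = E OR A AND (NOT NOT C AND D OR (NOT C AND NOT C OR NOT C AND C) AND D)   [complement / identity]
    = E OR A AND (C AND D OR (NOT C AND NOT C OR NOT C AND C) AND D)   [double negation]
    = E OR A AND (C AND D OR NOT C AND D)   [distribution]
    = E OR A AND D   [distribution]
These differ: at A=0, C=1, D=1, E=1, E1 = 0 but E2 = 1.

No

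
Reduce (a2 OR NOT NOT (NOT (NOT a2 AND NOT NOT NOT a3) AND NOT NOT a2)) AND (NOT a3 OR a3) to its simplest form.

(a2 OR NOT NOT (NOT (NOT a2 AND NOT NOT NOT a3) AND NOT NOT a2)) AND (NOT a3 OR a3)
= a2 OR NOT NOT (NOT (NOT a2 AND NOT NOT NOT a3) AND NOT NOT a2)
= a2 OR NOT (NOT a2 AND NOT NOT NOT a3 OR NOT a2)
= a2 OR NOT (NOT a2 AND NOT a3 OR NOT a2)
= a2 OR NOT NOT a2
= a2 OR a2
= a2

a2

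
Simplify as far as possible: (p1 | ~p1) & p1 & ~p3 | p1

(p1 | ~p1) & p1 & ~p3 | p1
= p1 & ~p3 | p1   (complement / identity)
= p1   (absorption)

p1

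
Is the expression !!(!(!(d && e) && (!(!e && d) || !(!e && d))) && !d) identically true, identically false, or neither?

!!(!(!(d && e) && (!(!e && d) || !(!e && d))) && !d)
= !!(!(!(d && e) && !(!e && d)) && !d)   — idempotence
= !!((d && e || !e && d) && !d)   — De Morgan
= !!(d && !d)   — distribution
= d && !d   — double negation
= false   — complement

identically false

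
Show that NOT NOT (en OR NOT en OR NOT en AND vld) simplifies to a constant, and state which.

NOT NOT (en OR NOT en OR NOT en AND vld)
= en OR NOT en OR NOT en AND vld   — double negation
= en OR NOT en   — absorption
= TRUE   — complement

TRUE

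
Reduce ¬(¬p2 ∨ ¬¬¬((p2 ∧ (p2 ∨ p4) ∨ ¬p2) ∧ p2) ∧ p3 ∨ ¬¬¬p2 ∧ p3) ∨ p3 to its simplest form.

p2 ∨ p3

¬(¬p2 ∨ ¬¬¬((p2 ∧ (p2 ∨ p4) ∨ ¬p2) ∧ p2) ∧ p3 ∨ ¬¬¬p2 ∧ p3) ∨ p3
= ¬(¬p2 ∨ ¬¬¬((p2 ∨ ¬p2) ∧ p2) ∧ p3 ∨ ¬¬¬p2 ∧ p3) ∨ p3   — absorption
= ¬(¬p2 ∨ ¬¬¬p2 ∧ p3 ∨ ¬¬¬p2 ∧ p3) ∨ p3   — complement / identity
= ¬(¬p2 ∨ ¬¬¬p2 ∧ p3) ∨ p3   — idempotence
= ¬(¬p2 ∨ ¬p2 ∧ p3) ∨ p3   — double negation
= ¬¬p2 ∨ p3   — absorption
= p2 ∨ p3   — double negation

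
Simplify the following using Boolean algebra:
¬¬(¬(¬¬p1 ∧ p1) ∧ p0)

¬p1 ∧ p0

¬¬(¬(¬¬p1 ∧ p1) ∧ p0)
= ¬¬(¬(p1 ∧ p1) ∧ p0)   — double negation
= ¬(p1 ∧ p1) ∧ p0   — double negation
= ¬p1 ∧ p0   — idempotence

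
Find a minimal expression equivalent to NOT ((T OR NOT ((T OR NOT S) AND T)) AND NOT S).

NOT ((T OR NOT ((T OR NOT S) AND T)) AND NOT S)
= NOT ((T OR NOT T) AND NOT S)   — absorption
= NOT NOT S   — complement / identity
= S   — double negation

S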